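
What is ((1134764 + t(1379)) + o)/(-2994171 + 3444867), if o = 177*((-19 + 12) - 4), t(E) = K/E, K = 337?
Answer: 390538745/155377446 ≈ 2.5135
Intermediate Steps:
t(E) = 337/E
o = -1947 (o = 177*(-7 - 4) = 177*(-11) = -1947)
((1134764 + t(1379)) + o)/(-2994171 + 3444867) = ((1134764 + 337/1379) - 1947)/(-2994171 + 3444867) = ((1134764 + 337*(1/1379)) - 1947)/450696 = ((1134764 + 337/1379) - 1947)*(1/450696) = (1564839893/1379 - 1947)*(1/450696) = (1562154980/1379)*(1/450696) = 390538745/155377446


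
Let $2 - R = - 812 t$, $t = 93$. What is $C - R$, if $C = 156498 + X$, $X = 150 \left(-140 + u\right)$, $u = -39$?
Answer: $54130$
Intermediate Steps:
$X = -26850$ ($X = 150 \left(-140 - 39\right) = 150 \left(-179\right) = -26850$)
$R = 75518$ ($R = 2 - \left(-812\right) 93 = 2 - -75516 = 2 + 75516 = 75518$)
$C = 129648$ ($C = 156498 - 26850 = 129648$)
$C - R = 129648 - 75518 = 54130$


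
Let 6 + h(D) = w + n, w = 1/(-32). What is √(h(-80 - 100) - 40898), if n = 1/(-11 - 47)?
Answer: I*√2201619506/232 ≈ 202.25*I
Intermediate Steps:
w = -1/32 ≈ -0.031250
n = -1/58 (n = 1/(-58) = -1/58 ≈ -0.017241)
h(D) = -5613/928 (h(D) = -6 + (-1/32 - 1/58) = -6 - 45/928 = -5613/928)
√(h(-80 - 100) - 40898) = √(-5613/928 - 40898) = √(-37958957/928) = I*√2201619506/232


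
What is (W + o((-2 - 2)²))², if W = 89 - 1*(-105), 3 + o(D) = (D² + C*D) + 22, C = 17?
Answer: 549081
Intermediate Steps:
o(D) = 19 + D² + 17*D (o(D) = -3 + ((D² + 17*D) + 22) = -3 + (22 + D² + 17*D) = 19 + D² + 17*D)
W = 194 (W = 89 + 105 = 194)
(W + o((-2 - 2)²))² = (194 + (19 + ((-2 - 2)²)² + 17*(-2 - 2)²))² = (194 + (19 + ((-4)²)² + 17*(-4)²))² = (194 + (19 + 16² + 17*16))² = (194 + (19 + 256 + 272))² = (194 + 547)² = 741² = 549081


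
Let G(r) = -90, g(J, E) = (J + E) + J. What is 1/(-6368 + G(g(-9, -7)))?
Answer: -1/6458 ≈ -0.00015485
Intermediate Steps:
g(J, E) = E + 2*J (g(J, E) = (E + J) + J = E + 2*J)
1/(-6368 + G(g(-9, -7))) = 1/(-6368 - 90) = 1/(-6458) = -1/6458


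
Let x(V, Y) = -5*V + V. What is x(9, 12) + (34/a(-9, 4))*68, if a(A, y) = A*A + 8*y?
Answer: -1756/113 ≈ -15.540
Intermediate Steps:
x(V, Y) = -4*V
a(A, y) = A² + 8*y
x(9, 12) + (34/a(-9, 4))*68 = -4*9 + (34/((-9)² + 8*4))*68 = -36 + (34/(81 + 32))*68 = -36 + (34/113)*68 = -36 + 2312/113 = -1756/113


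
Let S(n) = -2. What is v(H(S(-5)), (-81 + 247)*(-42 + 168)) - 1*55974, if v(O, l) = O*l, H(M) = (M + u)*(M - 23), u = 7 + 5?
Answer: -5284974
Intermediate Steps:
u = 12
H(M) = (-23 + M)*(12 + M) (H(M) = (M + 12)*(M - 23) = (12 + M)*(-23 + M) = (-23 + M)*(12 + M))
v(H(S(-5)), (-81 + 247)*(-42 + 168)) - 1*55974 = (-276 + (-2)**2 - 11*(-2))*((-81 + 247)*(-42 + 168)) - 1*55974 = (-276 + 4 + 22)*(166*126) - 55974 = -250*20916 - 55974 = -5229000 - 55974 = -5284974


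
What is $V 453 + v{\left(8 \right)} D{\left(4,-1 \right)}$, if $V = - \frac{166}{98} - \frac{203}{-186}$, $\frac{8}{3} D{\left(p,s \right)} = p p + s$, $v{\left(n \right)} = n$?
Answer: $- \frac{692431}{3038} \approx -227.92$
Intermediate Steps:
$D{\left(p,s \right)} = \frac{3 s}{8} + \frac{3 p^{2}}{8}$ ($D{\left(p,s \right)} = \frac{3 \left(p p + s\right)}{8} = \frac{3 \left(p^{2} + s\right)}{8} = \frac{3 \left(s + p^{2}\right)}{8} = \frac{3 s}{8} + \frac{3 p^{2}}{8}$)
$V = - \frac{5491}{9114}$ ($V = \left(-166\right) \frac{1}{98} - - \frac{203}{186} = - \frac{83}{49} + \frac{203}{186} = - \frac{5491}{9114} \approx -0.60248$)
$V 453 + v{\left(8 \right)} D{\left(4,-1 \right)} = \left(- \frac{5491}{9114}\right) 453 + 8 \left(\frac{3}{8} \left(-1\right) + \frac{3 \cdot 4^{2}}{8}\right) = - \frac{829141}{3038} + 8 \left(- \frac{3}{8} + \frac{3}{8} \cdot 16\right) = - \frac{829141}{3038} + 8 \left(- \frac{3}{8} + 6\right) = - \frac{829141}{3038} + 8 \cdot \frac{45}{8} = - \frac{829141}{3038} + 45 = - \frac{692431}{3038}$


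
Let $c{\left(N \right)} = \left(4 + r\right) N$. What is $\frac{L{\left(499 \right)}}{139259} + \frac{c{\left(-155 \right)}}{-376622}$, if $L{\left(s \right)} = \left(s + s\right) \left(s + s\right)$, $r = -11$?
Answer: $\frac{374965922473}{52448003098} \approx 7.1493$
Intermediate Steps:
$L{\left(s \right)} = 4 s^{2}$ ($L{\left(s \right)} = 2 s 2 s = 4 s^{2}$)
$c{\left(N \right)} = - 7 N$ ($c{\left(N \right)} = \left(4 - 11\right) N = - 7 N$)
$\frac{L{\left(499 \right)}}{139259} + \frac{c{\left(-155 \right)}}{-376622} = \frac{4 \cdot 499^{2}}{139259} + \frac{\left(-7\right) \left(-155\right)}{-376622} = 4 \cdot 249001 \cdot \frac{1}{139259} + 1085 \left(- \frac{1}{376622}\right) = 996004 \cdot \frac{1}{139259} - \frac{1085}{376622} = \frac{996004}{139259} - \frac{1085}{376622} = \frac{374965922473}{52448003098}$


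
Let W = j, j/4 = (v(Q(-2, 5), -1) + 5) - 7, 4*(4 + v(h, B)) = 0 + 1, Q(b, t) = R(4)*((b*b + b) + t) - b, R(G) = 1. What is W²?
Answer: 529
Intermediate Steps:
Q(b, t) = t + b² (Q(b, t) = 1*((b*b + b) + t) - b = 1*((b² + b) + t) - b = 1*((b + b²) + t) - b = 1*(b + t + b²) - b = (b + t + b²) - b = t + b²)
v(h, B) = -15/4 (v(h, B) = -4 + (0 + 1)/4 = -4 + (¼)*1 = -4 + ¼ = -15/4)
j = -23 (j = 4*((-15/4 + 5) - 7) = 4*(5/4 - 7) = 4*(-23/4) = -23)
W = -23
W² = (-23)² = 529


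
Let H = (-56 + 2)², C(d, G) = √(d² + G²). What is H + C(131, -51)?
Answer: 2916 + √19762 ≈ 3056.6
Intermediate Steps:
C(d, G) = √(G² + d²)
H = 2916 (H = (-54)² = 2916)
H + C(131, -51) = 2916 + √((-51)² + 131²) = 2916 + √(2601 + 17161) = 2916 + √19762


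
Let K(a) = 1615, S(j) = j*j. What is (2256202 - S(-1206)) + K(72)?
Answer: 803381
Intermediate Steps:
S(j) = j**2
(2256202 - S(-1206)) + K(72) = (2256202 - 1*(-1206)**2) + 1615 = (2256202 - 1*1454436) + 1615 = (2256202 - 1454436) + 1615 = 801766 + 1615 = 803381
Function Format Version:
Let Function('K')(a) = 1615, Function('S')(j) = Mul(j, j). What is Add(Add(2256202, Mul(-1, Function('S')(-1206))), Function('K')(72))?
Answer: 803381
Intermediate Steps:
Function('S')(j) = Pow(j, 2)
Add(Add(2256202, Mul(-1, Function('S')(-1206))), Function('K')(72)) = Add(Add(2256202, Mul(-1, Pow(-1206, 2))), 1615) = Add(Add(2256202, Mul(-1, 1454436)), 1615) = Add(Add(2256202, -1454436), 1615) = Add(801766, 1615) = 803381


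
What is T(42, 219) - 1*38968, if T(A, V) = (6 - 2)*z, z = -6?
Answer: -38992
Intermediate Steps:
T(A, V) = -24 (T(A, V) = (6 - 2)*(-6) = 4*(-6) = -24)
T(42, 219) - 1*38968 = -24 - 1*38968 = -24 - 38968 = -38992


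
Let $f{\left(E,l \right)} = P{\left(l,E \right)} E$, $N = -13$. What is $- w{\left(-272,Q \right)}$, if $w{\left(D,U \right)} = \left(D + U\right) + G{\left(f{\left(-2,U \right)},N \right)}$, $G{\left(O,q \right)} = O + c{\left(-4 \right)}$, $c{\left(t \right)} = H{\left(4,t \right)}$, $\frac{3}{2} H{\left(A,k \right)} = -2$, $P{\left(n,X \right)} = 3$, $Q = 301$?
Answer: $- \frac{65}{3} \approx -21.667$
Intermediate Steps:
$H{\left(A,k \right)} = - \frac{4}{3}$ ($H{\left(A,k \right)} = \frac{2}{3} \left(-2\right) = - \frac{4}{3}$)
$c{\left(t \right)} = - \frac{4}{3}$
$f{\left(E,l \right)} = 3 E$
$G{\left(O,q \right)} = - \frac{4}{3} + O$ ($G{\left(O,q \right)} = O - \frac{4}{3} = - \frac{4}{3} + O$)
$w{\left(D,U \right)} = - \frac{22}{3} + D + U$ ($w{\left(D,U \right)} = \left(D + U\right) + \left(- \frac{4}{3} + 3 \left(-2\right)\right) = \left(D + U\right) - \frac{22}{3} = - \frac{22}{3} + D + U$)
$- w{\left(-272,Q \right)} = - (- \frac{22}{3} - 272 + 301) = \left(-1\right) \frac{65}{3} = - \frac{65}{3}$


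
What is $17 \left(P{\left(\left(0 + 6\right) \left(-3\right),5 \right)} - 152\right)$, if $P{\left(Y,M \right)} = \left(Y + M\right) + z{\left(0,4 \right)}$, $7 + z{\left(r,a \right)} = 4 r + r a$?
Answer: $-2924$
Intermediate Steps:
$z{\left(r,a \right)} = -7 + 4 r + a r$ ($z{\left(r,a \right)} = -7 + \left(4 r + r a\right) = -7 + \left(4 r + a r\right) = -7 + 4 r + a r$)
$P{\left(Y,M \right)} = -7 + M + Y$ ($P{\left(Y,M \right)} = \left(Y + M\right) + \left(-7 + 4 \cdot 0 + 4 \cdot 0\right) = \left(M + Y\right) + \left(-7 + 0 + 0\right) = \left(M + Y\right) - 7 = -7 + M + Y$)
$17 \left(P{\left(\left(0 + 6\right) \left(-3\right),5 \right)} - 152\right) = 17 \left(\left(-7 + 5 + \left(0 + 6\right) \left(-3\right)\right) - 152\right) = 17 \left(\left(-7 + 5 + 6 \left(-3\right)\right) - 152\right) = 17 \left(\left(-7 + 5 - 18\right) - 152\right) = 17 \left(-20 - 152\right) = 17 \left(-172\right) = -2924$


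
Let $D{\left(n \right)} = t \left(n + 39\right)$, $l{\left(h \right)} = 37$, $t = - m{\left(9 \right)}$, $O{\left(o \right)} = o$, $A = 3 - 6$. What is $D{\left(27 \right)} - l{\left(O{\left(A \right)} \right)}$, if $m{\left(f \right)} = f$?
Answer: $-631$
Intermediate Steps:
$A = -3$
$t = -9$ ($t = \left(-1\right) 9 = -9$)
$D{\left(n \right)} = -351 - 9 n$ ($D{\left(n \right)} = - 9 \left(n + 39\right) = - 9 \left(39 + n\right) = -351 - 9 n$)
$D{\left(27 \right)} - l{\left(O{\left(A \right)} \right)} = \left(-351 - 243\right) - 37 = -594 - 37 = -631$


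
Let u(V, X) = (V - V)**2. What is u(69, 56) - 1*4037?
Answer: -4037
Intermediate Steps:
u(V, X) = 0 (u(V, X) = 0**2 = 0)
u(69, 56) - 1*4037 = 0 - 1*4037 = 0 - 4037 = -4037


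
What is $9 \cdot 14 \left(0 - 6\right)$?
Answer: $-756$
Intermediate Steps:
$9 \cdot 14 \left(0 - 6\right) = 126 \left(-6\right) = -756$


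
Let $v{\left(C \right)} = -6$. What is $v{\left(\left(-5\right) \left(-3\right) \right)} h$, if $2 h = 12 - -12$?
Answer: $-72$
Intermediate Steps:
$h = 12$ ($h = \frac{12 - -12}{2} = \frac{12 + 12}{2} = \frac{1}{2} \cdot 24 = 12$)
$v{\left(\left(-5\right) \left(-3\right) \right)} h = \left(-6\right) 12 = -72$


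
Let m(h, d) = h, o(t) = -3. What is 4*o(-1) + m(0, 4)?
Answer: -12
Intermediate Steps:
4*o(-1) + m(0, 4) = 4*(-3) + 0 = -12 + 0 = -12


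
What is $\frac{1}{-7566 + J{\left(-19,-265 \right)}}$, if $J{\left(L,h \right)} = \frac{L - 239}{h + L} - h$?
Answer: $- \frac{142}{1036613} \approx -0.00013698$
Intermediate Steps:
$J{\left(L,h \right)} = - h + \frac{-239 + L}{L + h}$ ($J{\left(L,h \right)} = \frac{-239 + L}{L + h} - h = - h + \frac{-239 + L}{L + h}$)
$\frac{1}{-7566 + J{\left(-19,-265 \right)}} = \frac{1}{-7566 + \frac{-239 - 19 - \left(-265\right)^{2} - \left(-19\right) \left(-265\right)}{-19 - 265}} = \frac{1}{-7566 + \frac{-239 - 19 - 70225 - 5035}{-284}} = \frac{1}{-7566 - \frac{-239 - 19 - 70225 - 5035}{284}} = \frac{1}{-7566 - - \frac{37759}{142}} = \frac{1}{-7566 + \frac{37759}{142}} = \frac{1}{- \frac{1036613}{142}} = - \frac{142}{1036613}$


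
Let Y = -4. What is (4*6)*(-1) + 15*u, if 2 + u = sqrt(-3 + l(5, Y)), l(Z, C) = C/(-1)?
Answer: -39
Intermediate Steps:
l(Z, C) = -C (l(Z, C) = C*(-1) = -C)
u = -1 (u = -2 + sqrt(-3 - 1*(-4)) = -2 + sqrt(-3 + 4) = -2 + sqrt(1) = -2 + 1 = -1)
(4*6)*(-1) + 15*u = (4*6)*(-1) + 15*(-1) = 24*(-1) - 15 = -24 - 15 = -39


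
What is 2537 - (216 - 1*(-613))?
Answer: 1708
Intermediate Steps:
2537 - (216 - 1*(-613)) = 2537 - (216 + 613) = 2537 - 1*829 = 2537 - 829 = 1708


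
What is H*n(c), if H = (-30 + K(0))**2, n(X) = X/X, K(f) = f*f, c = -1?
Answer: 900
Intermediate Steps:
K(f) = f**2
n(X) = 1
H = 900 (H = (-30 + 0**2)**2 = (-30 + 0)**2 = (-30)**2 = 900)
H*n(c) = 900*1 = 900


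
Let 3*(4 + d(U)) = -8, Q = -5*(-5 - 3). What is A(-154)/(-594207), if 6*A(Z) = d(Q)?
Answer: 10/5347863 ≈ 1.8699e-6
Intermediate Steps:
Q = 40 (Q = -5*(-8) = 40)
d(U) = -20/3 (d(U) = -4 + (⅓)*(-8) = -4 - 8/3 = -20/3)
A(Z) = -10/9 (A(Z) = (⅙)*(-20/3) = -10/9)
A(-154)/(-594207) = -10/9/(-594207) = -10/9*(-1/594207) = 10/5347863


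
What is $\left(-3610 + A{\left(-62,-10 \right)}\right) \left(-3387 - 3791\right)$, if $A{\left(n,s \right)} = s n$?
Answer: $21462220$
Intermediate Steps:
$A{\left(n,s \right)} = n s$
$\left(-3610 + A{\left(-62,-10 \right)}\right) \left(-3387 - 3791\right) = \left(-3610 - -620\right) \left(-3387 - 3791\right) = \left(-3610 + 620\right) \left(-7178\right) = \left(-2990\right) \left(-7178\right) = 21462220$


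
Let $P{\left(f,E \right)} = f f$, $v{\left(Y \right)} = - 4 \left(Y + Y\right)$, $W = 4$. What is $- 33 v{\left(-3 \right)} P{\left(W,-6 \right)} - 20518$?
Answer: $-33190$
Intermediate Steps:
$v{\left(Y \right)} = - 8 Y$ ($v{\left(Y \right)} = - 4 \cdot 2 Y = - 8 Y$)
$P{\left(f,E \right)} = f^{2}$
$- 33 v{\left(-3 \right)} P{\left(W,-6 \right)} - 20518 = - 33 \left(\left(-8\right) \left(-3\right)\right) 4^{2} - 20518 = \left(-33\right) 24 \cdot 16 - 20518 = \left(-792\right) 16 - 20518 = -12672 - 20518 = -33190$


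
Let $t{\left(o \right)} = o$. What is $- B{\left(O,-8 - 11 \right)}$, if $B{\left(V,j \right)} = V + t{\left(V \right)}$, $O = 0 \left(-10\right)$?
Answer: $0$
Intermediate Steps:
$O = 0$
$B{\left(V,j \right)} = 2 V$ ($B{\left(V,j \right)} = V + V = 2 V$)
$- B{\left(O,-8 - 11 \right)} = - 2 \cdot 0 = \left(-1\right) 0 = 0$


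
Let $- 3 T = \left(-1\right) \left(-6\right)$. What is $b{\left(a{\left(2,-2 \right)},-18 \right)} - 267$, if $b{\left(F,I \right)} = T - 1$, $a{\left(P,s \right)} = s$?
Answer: $-270$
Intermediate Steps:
$T = -2$ ($T = - \frac{\left(-1\right) \left(-6\right)}{3} = \left(- \frac{1}{3}\right) 6 = -2$)
$b{\left(F,I \right)} = -3$ ($b{\left(F,I \right)} = -2 - 1 = -3$)
$b{\left(a{\left(2,-2 \right)},-18 \right)} - 267 = -3 - 267 = -270$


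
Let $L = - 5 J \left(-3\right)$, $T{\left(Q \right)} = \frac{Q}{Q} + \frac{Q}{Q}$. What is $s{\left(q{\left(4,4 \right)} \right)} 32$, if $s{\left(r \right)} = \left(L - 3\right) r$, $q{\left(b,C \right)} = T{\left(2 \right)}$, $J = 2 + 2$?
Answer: $3648$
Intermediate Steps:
$J = 4$
$T{\left(Q \right)} = 2$ ($T{\left(Q \right)} = 1 + 1 = 2$)
$q{\left(b,C \right)} = 2$
$L = 60$ ($L = \left(-5\right) 4 \left(-3\right) = \left(-20\right) \left(-3\right) = 60$)
$s{\left(r \right)} = 57 r$ ($s{\left(r \right)} = \left(60 - 3\right) r = 57 r$)
$s{\left(q{\left(4,4 \right)} \right)} 32 = 57 \cdot 2 \cdot 32 = 114 \cdot 32 = 3648$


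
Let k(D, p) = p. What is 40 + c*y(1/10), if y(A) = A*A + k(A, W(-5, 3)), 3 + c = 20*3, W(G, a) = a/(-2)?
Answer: -4493/100 ≈ -44.930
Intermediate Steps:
W(G, a) = -a/2 (W(G, a) = a*(-½) = -a/2)
c = 57 (c = -3 + 20*3 = -3 + 60 = 57)
y(A) = -3/2 + A² (y(A) = A*A - ½*3 = A² - 3/2 = -3/2 + A²)
40 + c*y(1/10) = 40 + 57*(-3/2 + (1/10)²) = 40 + 57*(-3/2 + (⅒)²) = 40 + 57*(-3/2 + 1/100) = 40 + 57*(-149/100) = 40 - 8493/100 = -4493/100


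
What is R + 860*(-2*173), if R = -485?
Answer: -298045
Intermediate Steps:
R + 860*(-2*173) = -485 + 860*(-2*173) = -485 + 860*(-346) = -485 - 297560 = -298045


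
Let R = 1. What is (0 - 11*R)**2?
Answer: 121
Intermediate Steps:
(0 - 11*R)**2 = (0 - 11*1)**2 = (0 - 11)**2 = (-11)**2 = 121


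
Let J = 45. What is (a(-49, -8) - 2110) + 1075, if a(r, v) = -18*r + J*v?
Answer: -513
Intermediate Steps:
a(r, v) = -18*r + 45*v
(a(-49, -8) - 2110) + 1075 = ((-18*(-49) + 45*(-8)) - 2110) + 1075 = ((882 - 360) - 2110) + 1075 = (522 - 2110) + 1075 = -1588 + 1075 = -513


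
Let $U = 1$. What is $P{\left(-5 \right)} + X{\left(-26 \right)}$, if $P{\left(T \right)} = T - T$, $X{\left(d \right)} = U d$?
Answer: $-26$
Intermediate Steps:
$X{\left(d \right)} = d$ ($X{\left(d \right)} = 1 d = d$)
$P{\left(T \right)} = 0$
$P{\left(-5 \right)} + X{\left(-26 \right)} = 0 - 26 = -26$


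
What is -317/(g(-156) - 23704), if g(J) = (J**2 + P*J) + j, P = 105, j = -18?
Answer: 317/15766 ≈ 0.020107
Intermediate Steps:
g(J) = -18 + J**2 + 105*J (g(J) = (J**2 + 105*J) - 18 = -18 + J**2 + 105*J)
-317/(g(-156) - 23704) = -317/((-18 + (-156)**2 + 105*(-156)) - 23704) = -317/((-18 + 24336 - 16380) - 23704) = -317/(7938 - 23704) = -317/(-15766) = -1/15766*(-317) = 317/15766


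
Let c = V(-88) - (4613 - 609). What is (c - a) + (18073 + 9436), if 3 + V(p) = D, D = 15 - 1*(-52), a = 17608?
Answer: 5961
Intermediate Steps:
D = 67 (D = 15 + 52 = 67)
V(p) = 64 (V(p) = -3 + 67 = 64)
c = -3940 (c = 64 - (4613 - 609) = 64 - 1*4004 = 64 - 4004 = -3940)
(c - a) + (18073 + 9436) = (-3940 - 1*17608) + (18073 + 9436) = (-3940 - 17608) + 27509 = -21548 + 27509 = 5961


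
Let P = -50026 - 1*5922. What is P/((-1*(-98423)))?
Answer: -55948/98423 ≈ -0.56844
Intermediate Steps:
P = -55948 (P = -50026 - 5922 = -55948)
P/((-1*(-98423))) = -55948/((-1*(-98423))) = -55948/98423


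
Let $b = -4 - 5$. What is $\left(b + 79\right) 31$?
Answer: $2170$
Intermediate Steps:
$b = -9$ ($b = -4 - 5 = -9$)
$\left(b + 79\right) 31 = \left(-9 + 79\right) 31 = 70 \cdot 31 = 2170$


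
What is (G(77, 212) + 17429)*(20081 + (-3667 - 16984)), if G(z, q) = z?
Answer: -9978420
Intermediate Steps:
(G(77, 212) + 17429)*(20081 + (-3667 - 16984)) = (77 + 17429)*(20081 + (-3667 - 16984)) = 17506*(20081 - 20651) = 17506*(-570) = -9978420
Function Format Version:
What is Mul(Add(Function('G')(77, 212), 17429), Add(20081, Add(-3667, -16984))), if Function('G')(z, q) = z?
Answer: -9978420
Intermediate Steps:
Mul(Add(Function('G')(77, 212), 17429), Add(20081, Add(-3667, -16984))) = Mul(Add(77, 17429), Add(20081, Add(-3667, -16984))) = Mul(17506, Add(20081, -20651)) = Mul(17506, -570) = -9978420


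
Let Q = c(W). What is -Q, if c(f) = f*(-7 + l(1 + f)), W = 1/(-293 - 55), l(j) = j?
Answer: -2089/121104 ≈ -0.017250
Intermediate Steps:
W = -1/348 (W = 1/(-348) = -1/348 ≈ -0.0028736)
c(f) = f*(-6 + f) (c(f) = f*(-7 + (1 + f)) = f*(-6 + f))
Q = 2089/121104 (Q = -(-6 - 1/348)/348 = -1/348*(-2089/348) = 2089/121104 ≈ 0.017250)
-Q = -1*2089/121104 = -2089/121104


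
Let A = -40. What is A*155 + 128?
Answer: -6072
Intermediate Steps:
A*155 + 128 = -40*155 + 128 = -6200 + 128 = -6072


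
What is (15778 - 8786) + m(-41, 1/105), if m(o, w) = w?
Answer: 734161/105 ≈ 6992.0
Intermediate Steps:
(15778 - 8786) + m(-41, 1/105) = (15778 - 8786) + 1/105 = 6992 + 1/105 = 734161/105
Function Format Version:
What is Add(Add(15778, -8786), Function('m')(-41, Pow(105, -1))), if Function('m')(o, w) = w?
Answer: Rational(734161, 105) ≈ 6992.0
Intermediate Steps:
Add(Add(15778, -8786), Function('m')(-41, Pow(105, -1))) = Add(Add(15778, -8786), Pow(105, -1)) = Add(6992, Rational(1, 105)) = Rational(734161, 105)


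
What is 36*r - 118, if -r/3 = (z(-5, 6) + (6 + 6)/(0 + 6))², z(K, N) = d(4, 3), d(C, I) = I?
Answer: -2818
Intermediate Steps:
z(K, N) = 3
r = -75 (r = -3*(3 + (6 + 6)/(0 + 6))² = -3*(3 + 12/6)² = -3*(3 + 12*(⅙))² = -3*(3 + 2)² = -3*5² = -3*25 = -75)
36*r - 118 = 36*(-75) - 118 = -2700 - 118 = -2818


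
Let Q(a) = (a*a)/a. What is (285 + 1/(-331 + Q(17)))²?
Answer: 8008281121/98596 ≈ 81223.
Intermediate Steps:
Q(a) = a (Q(a) = a²/a = a)
(285 + 1/(-331 + Q(17)))² = (285 + 1/(-331 + 17))² = (285 + 1/(-314))² = (285 - 1/314)² = (89489/314)² = 8008281121/98596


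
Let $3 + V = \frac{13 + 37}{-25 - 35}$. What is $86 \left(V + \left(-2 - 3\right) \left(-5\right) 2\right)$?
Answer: $\frac{11911}{3} \approx 3970.3$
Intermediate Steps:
$V = - \frac{23}{6}$ ($V = -3 + \frac{13 + 37}{-25 - 35} = -3 + \frac{50}{-60} = -3 + 50 \left(- \frac{1}{60}\right) = -3 - \frac{5}{6} = - \frac{23}{6} \approx -3.8333$)
$86 \left(V + \left(-2 - 3\right) \left(-5\right) 2\right) = 86 \left(- \frac{23}{6} + \left(-2 - 3\right) \left(-5\right) 2\right) = 86 \left(- \frac{23}{6} + \left(-5\right) \left(-5\right) 2\right) = 86 \left(- \frac{23}{6} + 25 \cdot 2\right) = 86 \left(- \frac{23}{6} + 50\right) = 86 \cdot \frac{277}{6} = \frac{11911}{3}$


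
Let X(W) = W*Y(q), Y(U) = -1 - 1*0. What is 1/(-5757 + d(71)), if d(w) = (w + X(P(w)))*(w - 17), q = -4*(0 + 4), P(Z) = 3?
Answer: -1/2085 ≈ -0.00047962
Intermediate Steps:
q = -16 (q = -4*4 = -16)
Y(U) = -1 (Y(U) = -1 + 0 = -1)
X(W) = -W (X(W) = W*(-1) = -W)
d(w) = (-17 + w)*(-3 + w) (d(w) = (w - 1*3)*(w - 17) = (w - 3)*(-17 + w) = (-3 + w)*(-17 + w) = (-17 + w)*(-3 + w))
1/(-5757 + d(71)) = 1/(-5757 + (51 + 71**2 - 20*71)) = 1/(-5757 + (51 + 5041 - 1420)) = 1/(-5757 + 3672) = 1/(-2085) = -1/2085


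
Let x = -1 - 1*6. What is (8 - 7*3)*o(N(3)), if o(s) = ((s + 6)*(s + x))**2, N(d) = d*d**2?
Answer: -5662800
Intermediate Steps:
x = -7 (x = -1 - 6 = -7)
N(d) = d**3
o(s) = (-7 + s)**2*(6 + s)**2 (o(s) = ((s + 6)*(s - 7))**2 = ((6 + s)*(-7 + s))**2 = ((-7 + s)*(6 + s))**2 = (-7 + s)**2*(6 + s)**2)
(8 - 7*3)*o(N(3)) = (8 - 7*3)*((-7 + 3**3)**2*(6 + 3**3)**2) = (8 - 21)*((-7 + 27)**2*(6 + 27)**2) = -13*20**2*33**2 = -5200*1089 = -13*435600 = -5662800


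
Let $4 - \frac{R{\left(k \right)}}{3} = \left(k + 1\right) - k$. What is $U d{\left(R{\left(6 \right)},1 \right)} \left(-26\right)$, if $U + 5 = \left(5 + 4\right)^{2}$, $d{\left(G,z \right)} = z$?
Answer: $-1976$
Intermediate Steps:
$R{\left(k \right)} = 9$ ($R{\left(k \right)} = 12 - 3 \left(\left(k + 1\right) - k\right) = 12 - 3 \left(\left(1 + k\right) - k\right) = 12 - 3 = 9$)
$U = 76$ ($U = -5 + \left(5 + 4\right)^{2} = -5 + 9^{2} = -5 + 81 = 76$)
$U d{\left(R{\left(6 \right)},1 \right)} \left(-26\right) = 76 \cdot 1 \left(-26\right) = 76 \left(-26\right) = -1976$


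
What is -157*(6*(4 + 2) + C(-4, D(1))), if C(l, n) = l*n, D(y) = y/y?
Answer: -5024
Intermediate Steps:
D(y) = 1
-157*(6*(4 + 2) + C(-4, D(1))) = -157*(6*(4 + 2) - 4*1) = -157*(6*6 - 4) = -157*(36 - 4) = -157*32 = -5024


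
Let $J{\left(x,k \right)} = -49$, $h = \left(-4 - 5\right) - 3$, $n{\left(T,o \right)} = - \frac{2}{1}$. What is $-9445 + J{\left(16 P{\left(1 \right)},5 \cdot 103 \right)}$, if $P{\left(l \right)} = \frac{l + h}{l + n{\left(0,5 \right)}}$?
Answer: $-9494$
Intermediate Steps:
$n{\left(T,o \right)} = -2$ ($n{\left(T,o \right)} = \left(-2\right) 1 = -2$)
$h = -12$ ($h = -9 - 3 = -12$)
$P{\left(l \right)} = \frac{-12 + l}{-2 + l}$ ($P{\left(l \right)} = \frac{l - 12}{l - 2} = \frac{-12 + l}{-2 + l}$)
$-9445 + J{\left(16 P{\left(1 \right)},5 \cdot 103 \right)} = -9445 - 49 = -9494$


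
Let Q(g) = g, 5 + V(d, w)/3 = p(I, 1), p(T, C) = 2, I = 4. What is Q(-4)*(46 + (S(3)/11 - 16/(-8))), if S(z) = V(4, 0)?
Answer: -2076/11 ≈ -188.73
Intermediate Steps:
V(d, w) = -9 (V(d, w) = -15 + 3*2 = -15 + 6 = -9)
S(z) = -9
Q(-4)*(46 + (S(3)/11 - 16/(-8))) = -4*(46 + (-9/11 - 16/(-8))) = -4*(46 + (-9*1/11 - 16*(-1/8))) = -4*(46 + (-9/11 + 2)) = -4*(46 + 13/11) = -4*519/11 = -2076/11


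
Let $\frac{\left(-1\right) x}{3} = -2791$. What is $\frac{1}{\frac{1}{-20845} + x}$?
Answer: $\frac{20845}{174535184} \approx 0.00011943$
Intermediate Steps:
$x = 8373$ ($x = \left(-3\right) \left(-2791\right) = 8373$)
$\frac{1}{\frac{1}{-20845} + x} = \frac{1}{\frac{1}{-20845} + 8373} = \frac{1}{- \frac{1}{20845} + 8373} = \frac{1}{\frac{174535184}{20845}} = \frac{20845}{174535184}$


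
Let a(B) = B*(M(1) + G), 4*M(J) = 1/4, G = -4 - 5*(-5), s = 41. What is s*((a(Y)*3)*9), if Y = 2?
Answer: 373059/8 ≈ 46632.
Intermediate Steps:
G = 21 (G = -4 + 25 = 21)
M(J) = 1/16 (M(J) = (¼)/4 = (¼)*(¼) = 1/16)
a(B) = 337*B/16 (a(B) = B*(1/16 + 21) = B*(337/16) = 337*B/16)
s*((a(Y)*3)*9) = 41*((((337/16)*2)*3)*9) = 41*(((337/8)*3)*9) = 41*((1011/8)*9) = 41*(9099/8) = 373059/8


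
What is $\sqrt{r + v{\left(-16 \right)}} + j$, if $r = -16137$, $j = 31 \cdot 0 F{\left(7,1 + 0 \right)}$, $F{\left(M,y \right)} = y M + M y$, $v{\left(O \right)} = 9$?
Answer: $48 i \sqrt{7} \approx 127.0 i$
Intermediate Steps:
$F{\left(M,y \right)} = 2 M y$ ($F{\left(M,y \right)} = M y + M y = 2 M y$)
$j = 0$ ($j = 31 \cdot 0 \cdot 2 \cdot 7 \left(1 + 0\right) = 0 \cdot 2 \cdot 7 \cdot 1 = 0 \cdot 14 = 0$)
$\sqrt{r + v{\left(-16 \right)}} + j = \sqrt{-16137 + 9} + 0 = \sqrt{-16128} + 0 = 48 i \sqrt{7} + 0 = 48 i \sqrt{7}$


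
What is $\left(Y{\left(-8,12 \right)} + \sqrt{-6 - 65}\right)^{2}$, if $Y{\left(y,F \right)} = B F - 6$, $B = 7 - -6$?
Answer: $\left(150 + i \sqrt{71}\right)^{2} \approx 22429.0 + 2527.8 i$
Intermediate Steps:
$B = 13$ ($B = 7 + 6 = 13$)
$Y{\left(y,F \right)} = -6 + 13 F$ ($Y{\left(y,F \right)} = 13 F - 6 = -6 + 13 F$)
$\left(Y{\left(-8,12 \right)} + \sqrt{-6 - 65}\right)^{2} = \left(\left(-6 + 13 \cdot 12\right) + \sqrt{-6 - 65}\right)^{2} = \left(\left(-6 + 156\right) + \sqrt{-71}\right)^{2} = \left(150 + i \sqrt{71}\right)^{2}$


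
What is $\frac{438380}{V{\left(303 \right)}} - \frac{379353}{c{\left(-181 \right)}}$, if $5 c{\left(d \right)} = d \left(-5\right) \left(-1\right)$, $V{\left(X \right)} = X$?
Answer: $\frac{194290739}{54843} \approx 3542.7$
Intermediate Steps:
$c{\left(d \right)} = d$ ($c{\left(d \right)} = \frac{d \left(-5\right) \left(-1\right)}{5} = \frac{- 5 d \left(-1\right)}{5} = \frac{5 d}{5} = d$)
$\frac{438380}{V{\left(303 \right)}} - \frac{379353}{c{\left(-181 \right)}} = \frac{438380}{303} - \frac{379353}{-181} = 438380 \cdot \frac{1}{303} - - \frac{379353}{181} = \frac{438380}{303} + \frac{379353}{181} = \frac{194290739}{54843}$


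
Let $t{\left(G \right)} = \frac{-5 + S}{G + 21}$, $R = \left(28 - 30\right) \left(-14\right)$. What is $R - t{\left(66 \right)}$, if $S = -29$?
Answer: $\frac{2470}{87} \approx 28.391$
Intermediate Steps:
$R = 28$ ($R = \left(-2\right) \left(-14\right) = 28$)
$t{\left(G \right)} = - \frac{34}{21 + G}$ ($t{\left(G \right)} = \frac{-5 - 29}{G + 21} = - \frac{34}{21 + G}$)
$R - t{\left(66 \right)} = 28 - - \frac{34}{21 + 66} = 28 - - \frac{34}{87} = 28 + \frac{34}{87} = \frac{2470}{87}$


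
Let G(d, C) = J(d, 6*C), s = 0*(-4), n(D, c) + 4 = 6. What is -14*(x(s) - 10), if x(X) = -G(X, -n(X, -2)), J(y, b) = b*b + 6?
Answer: 2240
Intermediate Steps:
n(D, c) = 2 (n(D, c) = -4 + 6 = 2)
s = 0
J(y, b) = 6 + b² (J(y, b) = b² + 6 = 6 + b²)
G(d, C) = 6 + 36*C² (G(d, C) = 6 + (6*C)² = 6 + 36*C²)
x(X) = -150 (x(X) = -(6 + 36*(-1*2)²) = -(6 + 36*(-2)²) = -(6 + 36*4) = -(6 + 144) = -1*150 = -150)
-14*(x(s) - 10) = -14*(-150 - 10) = -14*(-160) = 2240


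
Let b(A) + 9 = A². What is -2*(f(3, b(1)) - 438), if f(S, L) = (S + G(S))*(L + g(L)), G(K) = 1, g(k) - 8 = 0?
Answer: 876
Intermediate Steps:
b(A) = -9 + A²
g(k) = 8 (g(k) = 8 + 0 = 8)
f(S, L) = (1 + S)*(8 + L) (f(S, L) = (S + 1)*(L + 8) = (1 + S)*(8 + L))
-2*(f(3, b(1)) - 438) = -2*((8 + (-9 + 1²) + 8*3 + (-9 + 1²)*3) - 438) = -2*((8 + (-9 + 1) + 24 + (-9 + 1)*3) - 438) = -2*((8 - 8 + 24 - 8*3) - 438) = -2*((8 - 8 + 24 - 24) - 438) = -2*(0 - 438) = -2*(-438) = 876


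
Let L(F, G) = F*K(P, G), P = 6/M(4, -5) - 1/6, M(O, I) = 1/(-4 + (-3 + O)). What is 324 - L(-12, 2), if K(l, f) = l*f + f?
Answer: -88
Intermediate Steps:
M(O, I) = 1/(-7 + O)
P = -109/6 (P = 6/(1/(-7 + 4)) - 1/6 = 6/(1/(-3)) - 1*1/6 = 6/(-1/3) - 1/6 = 6*(-3) - 1/6 = -18 - 1/6 = -109/6 ≈ -18.167)
K(l, f) = f + f*l (K(l, f) = f*l + f = f + f*l)
L(F, G) = -103*F*G/6 (L(F, G) = F*(G*(1 - 109/6)) = F*(G*(-103/6)) = F*(-103*G/6) = -103*F*G/6)
324 - L(-12, 2) = 324 - (-103)*(-12)*2/6 = 324 - 1*412 = 324 - 412 = -88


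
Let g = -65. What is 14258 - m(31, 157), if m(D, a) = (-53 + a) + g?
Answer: 14219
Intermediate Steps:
m(D, a) = -118 + a (m(D, a) = (-53 + a) - 65 = -118 + a)
14258 - m(31, 157) = 14258 - (-118 + 157) = 14258 - 1*39 = 14258 - 39 = 14219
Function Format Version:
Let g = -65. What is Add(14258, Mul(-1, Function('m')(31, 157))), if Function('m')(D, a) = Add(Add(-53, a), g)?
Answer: 14219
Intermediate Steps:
Function('m')(D, a) = Add(-118, a) (Function('m')(D, a) = Add(Add(-53, a), -65) = Add(-118, a))
Add(14258, Mul(-1, Function('m')(31, 157))) = Add(14258, Mul(-1, Add(-118, 157))) = Add(14258, Mul(-1, 39)) = Add(14258, -39) = 14219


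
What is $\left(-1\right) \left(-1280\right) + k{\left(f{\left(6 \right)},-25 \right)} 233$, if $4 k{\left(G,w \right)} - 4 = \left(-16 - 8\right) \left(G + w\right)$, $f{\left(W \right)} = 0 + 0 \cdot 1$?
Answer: $36463$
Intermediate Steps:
$f{\left(W \right)} = 0$ ($f{\left(W \right)} = 0 + 0 = 0$)
$k{\left(G,w \right)} = 1 - 6 G - 6 w$ ($k{\left(G,w \right)} = 1 + \frac{\left(-16 - 8\right) \left(G + w\right)}{4} = 1 + \frac{\left(-24\right) \left(G + w\right)}{4} = 1 + \frac{- 24 G - 24 w}{4} = 1 - \left(6 G + 6 w\right) = 1 - 6 G - 6 w$)
$\left(-1\right) \left(-1280\right) + k{\left(f{\left(6 \right)},-25 \right)} 233 = \left(-1\right) \left(-1280\right) + \left(1 - 0 - -150\right) 233 = 1280 + \left(1 + 0 + 150\right) 233 = 1280 + 151 \cdot 233 = 1280 + 35183 = 36463$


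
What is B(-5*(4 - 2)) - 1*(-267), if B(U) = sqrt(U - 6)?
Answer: 267 + 4*I ≈ 267.0 + 4.0*I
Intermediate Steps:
B(U) = sqrt(-6 + U)
B(-5*(4 - 2)) - 1*(-267) = sqrt(-6 - 5*(4 - 2)) - 1*(-267) = sqrt(-6 - 5*2) + 267 = sqrt(-6 - 10) + 267 = sqrt(-16) + 267 = 4*I + 267 = 267 + 4*I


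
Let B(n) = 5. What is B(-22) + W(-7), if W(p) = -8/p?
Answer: 43/7 ≈ 6.1429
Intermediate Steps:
B(-22) + W(-7) = 5 - 8/(-7) = 5 - 8*(-⅐) = 5 + 8/7 = 43/7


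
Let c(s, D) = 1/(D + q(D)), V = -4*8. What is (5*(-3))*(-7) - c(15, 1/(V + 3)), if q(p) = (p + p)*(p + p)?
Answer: 3466/25 ≈ 138.64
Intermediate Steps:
V = -32
q(p) = 4*p² (q(p) = (2*p)*(2*p) = 4*p²)
c(s, D) = 1/(D + 4*D²)
(5*(-3))*(-7) - c(15, 1/(V + 3)) = (5*(-3))*(-7) - 1/((1/(-32 + 3))*(1 + 4/(-32 + 3))) = -15*(-7) - 1/((1/(-29))*(1 + 4/(-29))) = 105 - 1/((-1/29)*(1 + 4*(-1/29))) = 105 - (-29)/(1 - 4/29) = 105 - (-29)/25/29 = 105 - (-29)*29/25 = 105 - 1*(-841/25) = 105 + 841/25 = 3466/25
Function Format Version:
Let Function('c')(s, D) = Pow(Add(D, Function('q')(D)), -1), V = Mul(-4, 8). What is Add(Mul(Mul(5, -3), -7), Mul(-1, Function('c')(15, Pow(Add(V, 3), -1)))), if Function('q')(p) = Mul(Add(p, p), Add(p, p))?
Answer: Rational(3466, 25) ≈ 138.64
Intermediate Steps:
V = -32
Function('q')(p) = Mul(4, Pow(p, 2)) (Function('q')(p) = Mul(Mul(2, p), Mul(2, p)) = Mul(4, Pow(p, 2)))
Function('c')(s, D) = Pow(Add(D, Mul(4, Pow(D, 2))), -1)
Add(Mul(Mul(5, -3), -7), Mul(-1, Function('c')(15, Pow(Add(V, 3), -1)))) = Add(Mul(Mul(5, -3), -7), Mul(-1, Mul(Pow(Pow(Add(-32, 3), -1), -1), Pow(Add(1, Mul(4, Pow(Add(-32, 3), -1))), -1)))) = Add(Mul(-15, -7), Mul(-1, Mul(Pow(Pow(-29, -1), -1), Pow(Add(1, Mul(4, Pow(-29, -1))), -1)))) = Add(105, Mul(-1, Mul(Pow(Rational(-1, 29), -1), Pow(Add(1, Mul(4, Rational(-1, 29))), -1)))) = Add(105, Mul(-1, Mul(-29, Pow(Add(1, Rational(-4, 29)), -1)))) = Add(105, Mul(-1, Mul(-29, Pow(Rational(25, 29), -1)))) = Add(105, Mul(-1, Mul(-29, Rational(29, 25)))) = Add(105, Mul(-1, Rational(-841, 25))) = Add(105, Rational(841, 25)) = Rational(3466, 25)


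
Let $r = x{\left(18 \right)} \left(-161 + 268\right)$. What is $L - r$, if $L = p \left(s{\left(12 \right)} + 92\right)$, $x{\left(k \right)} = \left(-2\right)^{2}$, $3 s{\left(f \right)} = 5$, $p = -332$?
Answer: $- \frac{94576}{3} \approx -31525.0$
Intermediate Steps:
$s{\left(f \right)} = \frac{5}{3}$ ($s{\left(f \right)} = \frac{1}{3} \cdot 5 = \frac{5}{3}$)
$x{\left(k \right)} = 4$
$r = 428$ ($r = 4 \left(-161 + 268\right) = 4 \cdot 107 = 428$)
$L = - \frac{93292}{3}$ ($L = - 332 \left(\frac{5}{3} + 92\right) = \left(-332\right) \frac{281}{3} = - \frac{93292}{3} \approx -31097.0$)
$L - r = - \frac{93292}{3} - 428 = - \frac{94576}{3}$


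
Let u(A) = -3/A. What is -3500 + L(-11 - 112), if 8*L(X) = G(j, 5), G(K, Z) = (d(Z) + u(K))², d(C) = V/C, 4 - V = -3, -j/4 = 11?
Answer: -1355095671/387200 ≈ -3499.7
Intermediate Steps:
j = -44 (j = -4*11 = -44)
V = 7 (V = 4 - 1*(-3) = 4 + 3 = 7)
d(C) = 7/C
G(K, Z) = (-3/K + 7/Z)² (G(K, Z) = (7/Z - 3/K)² = (-3/K + 7/Z)²)
L(X) = 104329/387200 (L(X) = (-3/(-44) + 7/5)²/8 = (-3*(-1/44) + 7*(⅕))²/8 = (3/44 + 7/5)²/8 = (323/220)²/8 = (⅛)*(104329/48400) = 104329/387200)
-3500 + L(-11 - 112) = -3500 + 104329/387200 = -1355095671/387200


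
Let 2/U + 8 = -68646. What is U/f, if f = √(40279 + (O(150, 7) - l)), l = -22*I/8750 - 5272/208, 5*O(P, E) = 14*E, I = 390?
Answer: -5*√834826795530/31491318033141 ≈ -1.4507e-7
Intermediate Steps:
U = -1/34327 (U = 2/(-8 - 68646) = 2/(-68654) = 2*(-1/68654) = -1/34327 ≈ -2.9132e-5)
O(P, E) = 14*E/5 (O(P, E) = (14*E)/5 = 14*E/5)
l = -598933/22750 (l = -22*390/8750 - 5272/208 = -8580*1/8750 - 5272*1/208 = -858/875 - 659/26 = -598933/22750 ≈ -26.327)
f = √834826795530/4550 (f = √(40279 + ((14/5)*7 - 1*(-598933/22750))) = √(40279 + (98/5 + 598933/22750)) = √(40279 + 1044833/22750) = √(917392083/22750) = √834826795530/4550 ≈ 200.81)
U/f = -5*√834826795530/917392083/34327 = -5*√834826795530/31491318033141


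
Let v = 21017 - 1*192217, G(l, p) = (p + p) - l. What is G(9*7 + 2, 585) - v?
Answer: 172305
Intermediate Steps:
G(l, p) = -l + 2*p (G(l, p) = 2*p - l = -l + 2*p)
v = -171200 (v = 21017 - 192217 = -171200)
G(9*7 + 2, 585) - v = (-(9*7 + 2) + 2*585) - 1*(-171200) = (-(63 + 2) + 1170) + 171200 = (-1*65 + 1170) + 171200 = (-65 + 1170) + 171200 = 1105 + 171200 = 172305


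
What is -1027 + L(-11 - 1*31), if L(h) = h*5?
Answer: -1237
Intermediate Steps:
L(h) = 5*h
-1027 + L(-11 - 1*31) = -1027 + 5*(-11 - 1*31) = -1027 + 5*(-11 - 31) = -1027 + 5*(-42) = -1027 - 210 = -1237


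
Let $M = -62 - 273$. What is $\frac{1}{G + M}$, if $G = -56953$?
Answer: $- \frac{1}{57288} \approx -1.7456 \cdot 10^{-5}$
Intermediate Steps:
$M = -335$ ($M = -62 - 273 = -335$)
$\frac{1}{G + M} = \frac{1}{-56953 - 335} = \frac{1}{-57288} = - \frac{1}{57288}$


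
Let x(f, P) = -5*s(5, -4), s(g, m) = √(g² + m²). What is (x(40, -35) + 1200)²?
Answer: 1441025 - 12000*√41 ≈ 1.3642e+6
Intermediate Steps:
x(f, P) = -5*√41 (x(f, P) = -5*√(5² + (-4)²) = -5*√(25 + 16) = -5*√41)
(x(40, -35) + 1200)² = (-5*√41 + 1200)² = (1200 - 5*√41)²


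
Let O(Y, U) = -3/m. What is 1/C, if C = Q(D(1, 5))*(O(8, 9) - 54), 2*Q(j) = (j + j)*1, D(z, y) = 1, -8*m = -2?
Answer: -1/66 ≈ -0.015152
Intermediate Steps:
m = 1/4 (m = -1/8*(-2) = 1/4 ≈ 0.25000)
Q(j) = j (Q(j) = ((j + j)*1)/2 = ((2*j)*1)/2 = (2*j)/2 = j)
O(Y, U) = -12 (O(Y, U) = -3/1/4 = -3*4 = -12)
C = -66 (C = 1*(-12 - 54) = 1*(-66) = -66)
1/C = 1/(-66) = -1/66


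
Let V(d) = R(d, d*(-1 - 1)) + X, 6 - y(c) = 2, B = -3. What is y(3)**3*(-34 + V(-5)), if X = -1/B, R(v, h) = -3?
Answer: -7040/3 ≈ -2346.7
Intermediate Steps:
y(c) = 4 (y(c) = 6 - 1*2 = 6 - 2 = 4)
X = 1/3 (X = -1/(-3) = -1*(-1/3) = 1/3 ≈ 0.33333)
V(d) = -8/3 (V(d) = -3 + 1/3 = -8/3)
y(3)**3*(-34 + V(-5)) = 4**3*(-34 - 8/3) = 64*(-110/3) = -7040/3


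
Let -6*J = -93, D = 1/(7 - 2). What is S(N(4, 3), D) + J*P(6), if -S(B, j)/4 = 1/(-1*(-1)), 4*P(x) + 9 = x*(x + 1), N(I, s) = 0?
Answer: 991/8 ≈ 123.88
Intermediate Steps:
D = ⅕ (D = 1/5 = ⅕ ≈ 0.20000)
J = 31/2 (J = -⅙*(-93) = 31/2 ≈ 15.500)
P(x) = -9/4 + x*(1 + x)/4 (P(x) = -9/4 + (x*(x + 1))/4 = -9/4 + (x*(1 + x))/4 = -9/4 + x*(1 + x)/4)
S(B, j) = -4 (S(B, j) = -4/((-1*(-1))) = -4/1 = -4*1 = -4)
S(N(4, 3), D) + J*P(6) = -4 + 31*(-9/4 + (¼)*6 + (¼)*6²)/2 = -4 + 31*(-9/4 + 3/2 + (¼)*36)/2 = -4 + 31*(-9/4 + 3/2 + 9)/2 = -4 + (31/2)*(33/4) = -4 + 1023/8 = 991/8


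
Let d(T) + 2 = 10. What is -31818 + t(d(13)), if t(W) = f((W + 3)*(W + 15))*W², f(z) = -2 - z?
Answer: -48138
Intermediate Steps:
d(T) = 8 (d(T) = -2 + 10 = 8)
t(W) = W²*(-2 - (3 + W)*(15 + W)) (t(W) = (-2 - (W + 3)*(W + 15))*W² = (-2 - (3 + W)*(15 + W))*W² = W²*(-2 - (3 + W)*(15 + W)))
-31818 + t(d(13)) = -31818 + 8²*(-47 - 1*8² - 18*8) = -31818 + 64*(-47 - 1*64 - 144) = -31818 + 64*(-47 - 64 - 144) = -31818 + 64*(-255) = -31818 - 16320 = -48138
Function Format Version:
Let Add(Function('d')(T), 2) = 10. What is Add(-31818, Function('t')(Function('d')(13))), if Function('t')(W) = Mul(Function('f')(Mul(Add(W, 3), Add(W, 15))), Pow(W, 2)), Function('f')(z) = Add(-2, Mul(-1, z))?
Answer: -48138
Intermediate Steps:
Function('d')(T) = 8 (Function('d')(T) = Add(-2, 10) = 8)
Function('t')(W) = Mul(Pow(W, 2), Add(-2, Mul(-1, Add(3, W), Add(15, W)))) (Function('t')(W) = Mul(Add(-2, Mul(-1, Mul(Add(W, 3), Add(W, 15)))), Pow(W, 2)) = Mul(Add(-2, Mul(-1, Mul(Add(3, W), Add(15, W)))), Pow(W, 2)) = Mul(Add(-2, Mul(-1, Add(3, W), Add(15, W))), Pow(W, 2)) = Mul(Pow(W, 2), Add(-2, Mul(-1, Add(3, W), Add(15, W)))))
Add(-31818, Function('t')(Function('d')(13))) = Add(-31818, Mul(Pow(8, 2), Add(-47, Mul(-1, Pow(8, 2)), Mul(-18, 8)))) = Add(-31818, Mul(64, Add(-47, Mul(-1, 64), -144))) = Add(-31818, Mul(64, Add(-47, -64, -144))) = Add(-31818, Mul(64, -255)) = Add(-31818, -16320) = -48138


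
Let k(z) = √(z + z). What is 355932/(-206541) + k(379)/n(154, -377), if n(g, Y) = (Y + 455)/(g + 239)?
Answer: -39548/22949 + 131*√758/26 ≈ 136.99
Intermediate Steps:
n(g, Y) = (455 + Y)/(239 + g)
k(z) = √2*√z (k(z) = √(2*z) = √2*√z)
355932/(-206541) + k(379)/n(154, -377) = 355932/(-206541) + (√2*√379)/(((455 - 377)/(239 + 154))) = 355932*(-1/206541) + √758/((78/393)) = -39548/22949 + √758/(((1/393)*78)) = -39548/22949 + √758/(26/131) = -39548/22949 + √758*(131/26) = -39548/22949 + 131*√758/26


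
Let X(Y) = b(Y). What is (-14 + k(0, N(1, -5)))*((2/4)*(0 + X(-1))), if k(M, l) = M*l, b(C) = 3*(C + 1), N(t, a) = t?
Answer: 0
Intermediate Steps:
b(C) = 3 + 3*C (b(C) = 3*(1 + C) = 3 + 3*C)
X(Y) = 3 + 3*Y
(-14 + k(0, N(1, -5)))*((2/4)*(0 + X(-1))) = (-14 + 0*1)*((2/4)*(0 + (3 + 3*(-1)))) = (-14 + 0)*((2*(1/4))*(0 + (3 - 3))) = -7*(0 + 0) = -7*0 = -14*0 = 0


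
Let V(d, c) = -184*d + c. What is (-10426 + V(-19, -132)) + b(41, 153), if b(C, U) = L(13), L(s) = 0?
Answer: -7062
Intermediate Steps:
V(d, c) = c - 184*d
b(C, U) = 0
(-10426 + V(-19, -132)) + b(41, 153) = (-10426 + (-132 - 184*(-19))) + 0 = (-10426 + (-132 + 3496)) + 0 = (-10426 + 3364) + 0 = -7062 + 0 = -7062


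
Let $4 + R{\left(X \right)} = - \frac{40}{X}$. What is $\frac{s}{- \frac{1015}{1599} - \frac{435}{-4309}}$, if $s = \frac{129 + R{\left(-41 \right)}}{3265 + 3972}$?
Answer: $- \frac{173596683}{5323638518} \approx -0.032609$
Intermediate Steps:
$R{\left(X \right)} = -4 - \frac{40}{X}$
$s = \frac{5165}{296717}$ ($s = \frac{129 - \left(4 + \frac{40}{-41}\right)}{3265 + 3972} = \frac{129 - \frac{124}{41}}{7237} = \left(129 + \left(-4 + \frac{40}{41}\right)\right) \frac{1}{7237} = \left(129 - \frac{124}{41}\right) \frac{1}{7237} = \frac{5165}{41} \cdot \frac{1}{7237} = \frac{5165}{296717} \approx 0.017407$)
$\frac{s}{- \frac{1015}{1599} - \frac{435}{-4309}} = \frac{5165}{296717 \left(- \frac{1015}{1599} - \frac{435}{-4309}\right)} = \frac{5165}{296717 \left(\left(-1015\right) \frac{1}{1599} - - \frac{435}{4309}\right)} = \frac{5165}{296717 \left(- \frac{1015}{1599} + \frac{435}{4309}\right)} = \frac{5165}{296717 \left(- \frac{3678070}{6890091}\right)} = \frac{5165}{296717} \left(- \frac{6890091}{3678070}\right) = - \frac{173596683}{5323638518}$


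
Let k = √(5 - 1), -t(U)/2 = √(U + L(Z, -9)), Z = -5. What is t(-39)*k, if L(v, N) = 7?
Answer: -16*I*√2 ≈ -22.627*I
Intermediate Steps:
t(U) = -2*√(7 + U) (t(U) = -2*√(U + 7) = -2*√(7 + U))
k = 2 (k = √4 = 2)
t(-39)*k = -2*√(7 - 39)*2 = -8*I*√2*2 = -16*I*√2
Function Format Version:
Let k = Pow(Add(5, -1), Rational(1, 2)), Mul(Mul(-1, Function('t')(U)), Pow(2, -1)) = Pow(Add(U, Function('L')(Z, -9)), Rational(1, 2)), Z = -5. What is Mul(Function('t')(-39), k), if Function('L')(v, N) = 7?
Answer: Mul(-16, I, Pow(2, Rational(1, 2))) ≈ Mul(-22.627, I)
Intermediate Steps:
Function('t')(U) = Mul(-2, Pow(Add(7, U), Rational(1, 2))) (Function('t')(U) = Mul(-2, Pow(Add(U, 7), Rational(1, 2))) = Mul(-2, Pow(Add(7, U), Rational(1, 2))))
k = 2 (k = Pow(4, Rational(1, 2)) = 2)
Mul(Function('t')(-39), k) = Mul(Mul(-2, Pow(Add(7, -39), Rational(1, 2))), 2) = Mul(Mul(-2, Pow(-32, Rational(1, 2))), 2) = Mul(Mul(-2, Mul(4, I, Pow(2, Rational(1, 2)))), 2) = Mul(Mul(-8, I, Pow(2, Rational(1, 2))), 2) = Mul(-16, I, Pow(2, Rational(1, 2)))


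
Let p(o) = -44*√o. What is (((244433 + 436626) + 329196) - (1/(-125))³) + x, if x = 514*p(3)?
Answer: 1973154296876/1953125 - 22616*√3 ≈ 9.7108e+5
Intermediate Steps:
x = -22616*√3 (x = 514*(-44*√3) = -22616*√3 ≈ -39172.)
(((244433 + 436626) + 329196) - (1/(-125))³) + x = (((244433 + 436626) + 329196) - (1/(-125))³) - 22616*√3 = ((681059 + 329196) - (-1/125)³) - 22616*√3 = (1010255 - 1*(-1/1953125)) - 22616*√3 = (1010255 + 1/1953125) - 22616*√3 = 1973154296876/1953125 - 22616*√3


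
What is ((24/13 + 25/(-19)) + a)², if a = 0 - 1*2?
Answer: 131769/61009 ≈ 2.1598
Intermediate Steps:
a = -2 (a = 0 - 2 = -2)
((24/13 + 25/(-19)) + a)² = ((24/13 + 25/(-19)) - 2)² = ((24*(1/13) + 25*(-1/19)) - 2)² = ((24/13 - 25/19) - 2)² = (131/247 - 2)² = (-363/247)² = 131769/61009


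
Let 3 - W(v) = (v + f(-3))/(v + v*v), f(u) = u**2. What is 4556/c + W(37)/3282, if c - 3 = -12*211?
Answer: -1751089547/972504189 ≈ -1.8006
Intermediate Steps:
W(v) = 3 - (9 + v)/(v + v**2) (W(v) = 3 - (v + (-3)**2)/(v + v*v) = 3 - (v + 9)/(v + v**2) = 3 - (9 + v)/(v + v**2))
c = -2529 (c = 3 - 12*211 = 3 - 2532 = -2529)
4556/c + W(37)/3282 = 4556/(-2529) + ((-9 + 2*37 + 3*37**2)/(37*(1 + 37)))/3282 = 4556*(-1/2529) + ((1/37)*(-9 + 74 + 3*1369)/38)*(1/3282) = -4556/2529 + ((1/37)*(1/38)*(-9 + 74 + 4107))*(1/3282) = -4556/2529 + ((1/37)*(1/38)*4172)*(1/3282) = -4556/2529 + (2086/703)*(1/3282) = -4556/2529 + 1043/1153623 = -1751089547/972504189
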